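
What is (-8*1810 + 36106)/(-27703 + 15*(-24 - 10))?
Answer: -21626/28213 ≈ -0.76653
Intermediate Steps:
(-8*1810 + 36106)/(-27703 + 15*(-24 - 10)) = (-14480 + 36106)/(-27703 + 15*(-34)) = 21626/(-27703 - 510) = 21626/(-28213) = 21626*(-1/28213) = -21626/28213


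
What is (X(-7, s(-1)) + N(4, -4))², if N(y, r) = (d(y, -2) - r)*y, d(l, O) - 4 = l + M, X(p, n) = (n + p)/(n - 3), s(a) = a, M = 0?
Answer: 2500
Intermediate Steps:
X(p, n) = (n + p)/(-3 + n)
d(l, O) = 4 + l (d(l, O) = 4 + (l + 0) = 4 + l)
N(y, r) = y*(4 + y - r) (N(y, r) = ((4 + y) - r)*y = (4 + y - r)*y = y*(4 + y - r))
(X(-7, s(-1)) + N(4, -4))² = ((-1 - 7)/(-3 - 1) + 4*(4 + 4 - 1*(-4)))² = (-8/(-4) + 4*(4 + 4 + 4))² = (-¼*(-8) + 4*12)² = (2 + 48)² = 50² = 2500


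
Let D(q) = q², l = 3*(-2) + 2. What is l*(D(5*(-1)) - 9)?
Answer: -64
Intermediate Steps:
l = -4 (l = -6 + 2 = -4)
l*(D(5*(-1)) - 9) = -4*((5*(-1))² - 9) = -4*((-5)² - 9) = -4*(25 - 9) = -4*16 = -64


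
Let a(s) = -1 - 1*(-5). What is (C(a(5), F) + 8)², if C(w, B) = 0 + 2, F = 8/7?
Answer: 100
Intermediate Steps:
F = 8/7 (F = 8*(⅐) = 8/7 ≈ 1.1429)
a(s) = 4 (a(s) = -1 + 5 = 4)
C(w, B) = 2
(C(a(5), F) + 8)² = (2 + 8)² = 10² = 100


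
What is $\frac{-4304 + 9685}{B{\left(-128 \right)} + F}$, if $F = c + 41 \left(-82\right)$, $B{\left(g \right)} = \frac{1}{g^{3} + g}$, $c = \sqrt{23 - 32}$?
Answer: $- \frac{26524809727411596160}{16572473763712475307} - \frac{23668777266790400 i}{16572473763712475307} \approx -1.6005 - 0.0014282 i$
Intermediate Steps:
$c = 3 i$ ($c = \sqrt{-9} = 3 i \approx 3.0 i$)
$B{\left(g \right)} = \frac{1}{g + g^{3}}$
$F = -3362 + 3 i$ ($F = 3 i + 41 \left(-82\right) = 3 i - 3362 = -3362 + 3 i \approx -3362.0 + 3.0 i$)
$\frac{-4304 + 9685}{B{\left(-128 \right)} + F} = \frac{-4304 + 9685}{\frac{1}{-128 + \left(-128\right)^{3}} - \left(3362 - 3 i\right)} = \frac{5381}{\frac{1}{-128 - 2097152} - \left(3362 - 3 i\right)} = \frac{5381}{\frac{1}{-2097280} - \left(3362 - 3 i\right)} = \frac{5381}{- \frac{1}{2097280} - \left(3362 - 3 i\right)} = \frac{5381}{- \frac{7051055361}{2097280} + 3 i} = 5381 \frac{4398583398400 \left(- \frac{7051055361}{2097280} - 3 i\right)}{49717421291137425921} = \frac{23668777266790400 \left(- \frac{7051055361}{2097280} - 3 i\right)}{49717421291137425921}$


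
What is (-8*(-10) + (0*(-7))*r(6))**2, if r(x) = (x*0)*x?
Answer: 6400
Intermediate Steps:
r(x) = 0 (r(x) = 0*x = 0)
(-8*(-10) + (0*(-7))*r(6))**2 = (-8*(-10) + (0*(-7))*0)**2 = (80 + 0*0)**2 = (80 + 0)**2 = 80**2 = 6400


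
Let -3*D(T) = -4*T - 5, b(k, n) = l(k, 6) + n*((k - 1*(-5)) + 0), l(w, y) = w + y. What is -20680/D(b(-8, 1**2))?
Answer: 4136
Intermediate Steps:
b(k, n) = 6 + k + n*(5 + k) (b(k, n) = (k + 6) + n*((k - 1*(-5)) + 0) = (6 + k) + n*((k + 5) + 0) = (6 + k) + n*((5 + k) + 0) = (6 + k) + n*(5 + k) = 6 + k + n*(5 + k))
D(T) = 5/3 + 4*T/3 (D(T) = -(-4*T - 5)/3 = -(-5 - 4*T)/3 = 5/3 + 4*T/3)
-20680/D(b(-8, 1**2)) = -20680/(5/3 + 4*(6 - 8 + 5*1**2 - 8*1**2)/3) = -20680/(5/3 + 4*(6 - 8 + 5*1 - 8*1)/3) = -20680/(5/3 + 4*(6 - 8 + 5 - 8)/3) = -20680/(5/3 + (4/3)*(-5)) = -20680/(5/3 - 20/3) = -20680/(-5) = -20680*(-1/5) = 4136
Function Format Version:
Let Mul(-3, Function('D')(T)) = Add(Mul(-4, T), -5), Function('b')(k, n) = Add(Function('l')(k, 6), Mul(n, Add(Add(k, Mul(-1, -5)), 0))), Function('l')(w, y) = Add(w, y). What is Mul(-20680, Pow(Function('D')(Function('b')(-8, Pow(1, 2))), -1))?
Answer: 4136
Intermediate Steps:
Function('b')(k, n) = Add(6, k, Mul(n, Add(5, k))) (Function('b')(k, n) = Add(Add(k, 6), Mul(n, Add(Add(k, Mul(-1, -5)), 0))) = Add(Add(6, k), Mul(n, Add(Add(k, 5), 0))) = Add(Add(6, k), Mul(n, Add(Add(5, k), 0))) = Add(Add(6, k), Mul(n, Add(5, k))) = Add(6, k, Mul(n, Add(5, k))))
Function('D')(T) = Add(Rational(5, 3), Mul(Rational(4, 3), T)) (Function('D')(T) = Mul(Rational(-1, 3), Add(Mul(-4, T), -5)) = Mul(Rational(-1, 3), Add(-5, Mul(-4, T))) = Add(Rational(5, 3), Mul(Rational(4, 3), T)))
Mul(-20680, Pow(Function('D')(Function('b')(-8, Pow(1, 2))), -1)) = Mul(-20680, Pow(Add(Rational(5, 3), Mul(Rational(4, 3), Add(6, -8, Mul(5, Pow(1, 2)), Mul(-8, Pow(1, 2))))), -1)) = Mul(-20680, Pow(Add(Rational(5, 3), Mul(Rational(4, 3), Add(6, -8, Mul(5, 1), Mul(-8, 1)))), -1)) = Mul(-20680, Pow(Add(Rational(5, 3), Mul(Rational(4, 3), Add(6, -8, 5, -8))), -1)) = Mul(-20680, Pow(Add(Rational(5, 3), Mul(Rational(4, 3), -5)), -1)) = Mul(-20680, Pow(Add(Rational(5, 3), Rational(-20, 3)), -1)) = Mul(-20680, Pow(-5, -1)) = Mul(-20680, Rational(-1, 5)) = 4136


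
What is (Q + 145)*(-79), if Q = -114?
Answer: -2449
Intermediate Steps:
(Q + 145)*(-79) = (-114 + 145)*(-79) = 31*(-79) = -2449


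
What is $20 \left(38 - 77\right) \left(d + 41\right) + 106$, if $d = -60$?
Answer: $14926$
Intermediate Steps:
$20 \left(38 - 77\right) \left(d + 41\right) + 106 = 20 \left(38 - 77\right) \left(-60 + 41\right) + 106 = 20 \left(\left(-39\right) \left(-19\right)\right) + 106 = 20 \cdot 741 + 106 = 14820 + 106 = 14926$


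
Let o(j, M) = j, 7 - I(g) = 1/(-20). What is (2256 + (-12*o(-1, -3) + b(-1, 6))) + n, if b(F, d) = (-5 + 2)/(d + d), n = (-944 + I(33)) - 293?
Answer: 5189/5 ≈ 1037.8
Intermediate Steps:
I(g) = 141/20 (I(g) = 7 - 1/(-20) = 7 - 1*(-1/20) = 7 + 1/20 = 141/20)
n = -24599/20 (n = (-944 + 141/20) - 293 = -18739/20 - 293 = -24599/20 ≈ -1229.9)
b(F, d) = -3/(2*d) (b(F, d) = -3*1/(2*d) = -3/(2*d))
(2256 + (-12*o(-1, -3) + b(-1, 6))) + n = (2256 + (-12*(-1) - 3/2/6)) - 24599/20 = (2256 + (12 - 3/2*⅙)) - 24599/20 = (2256 + (12 - ¼)) - 24599/20 = (2256 + 47/4) - 24599/20 = 9071/4 - 24599/20 = 5189/5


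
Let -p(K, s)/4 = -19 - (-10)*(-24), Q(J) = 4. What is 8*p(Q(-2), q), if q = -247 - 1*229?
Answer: 8288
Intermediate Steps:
q = -476 (q = -247 - 229 = -476)
p(K, s) = 1036 (p(K, s) = -4*(-19 - (-10)*(-24)) = -4*(-19 - 1*240) = -4*(-19 - 240) = -4*(-259) = 1036)
8*p(Q(-2), q) = 8*1036 = 8288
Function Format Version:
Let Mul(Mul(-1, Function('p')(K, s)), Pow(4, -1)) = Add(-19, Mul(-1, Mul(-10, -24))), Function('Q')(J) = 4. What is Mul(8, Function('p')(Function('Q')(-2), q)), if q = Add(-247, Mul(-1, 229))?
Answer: 8288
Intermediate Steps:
q = -476 (q = Add(-247, -229) = -476)
Function('p')(K, s) = 1036 (Function('p')(K, s) = Mul(-4, Add(-19, Mul(-1, Mul(-10, -24)))) = Mul(-4, Add(-19, Mul(-1, 240))) = Mul(-4, Add(-19, -240)) = Mul(-4, -259) = 1036)
Mul(8, Function('p')(Function('Q')(-2), q)) = Mul(8, 1036) = 8288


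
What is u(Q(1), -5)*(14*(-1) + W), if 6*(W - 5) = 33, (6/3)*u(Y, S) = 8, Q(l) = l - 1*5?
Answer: -14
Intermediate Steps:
Q(l) = -5 + l (Q(l) = l - 5 = -5 + l)
u(Y, S) = 4 (u(Y, S) = (1/2)*8 = 4)
W = 21/2 (W = 5 + (1/6)*33 = 5 + 11/2 = 21/2 ≈ 10.500)
u(Q(1), -5)*(14*(-1) + W) = 4*(14*(-1) + 21/2) = 4*(-14 + 21/2) = 4*(-7/2) = -14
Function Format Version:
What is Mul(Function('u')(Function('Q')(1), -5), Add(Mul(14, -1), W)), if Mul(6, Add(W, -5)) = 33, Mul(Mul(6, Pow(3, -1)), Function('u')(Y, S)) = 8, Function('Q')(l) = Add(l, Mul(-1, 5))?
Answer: -14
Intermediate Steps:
Function('Q')(l) = Add(-5, l) (Function('Q')(l) = Add(l, -5) = Add(-5, l))
Function('u')(Y, S) = 4 (Function('u')(Y, S) = Mul(Rational(1, 2), 8) = 4)
W = Rational(21, 2) (W = Add(5, Mul(Rational(1, 6), 33)) = Add(5, Rational(11, 2)) = Rational(21, 2) ≈ 10.500)
Mul(Function('u')(Function('Q')(1), -5), Add(Mul(14, -1), W)) = Mul(4, Add(Mul(14, -1), Rational(21, 2))) = Mul(4, Add(-14, Rational(21, 2))) = Mul(4, Rational(-7, 2)) = -14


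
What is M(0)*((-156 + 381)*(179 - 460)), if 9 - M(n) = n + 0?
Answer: -569025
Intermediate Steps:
M(n) = 9 - n (M(n) = 9 - (n + 0) = 9 - n)
M(0)*((-156 + 381)*(179 - 460)) = (9 - 1*0)*((-156 + 381)*(179 - 460)) = (9 + 0)*(225*(-281)) = 9*(-63225) = -569025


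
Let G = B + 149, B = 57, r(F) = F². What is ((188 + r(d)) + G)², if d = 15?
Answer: 383161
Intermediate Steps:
G = 206 (G = 57 + 149 = 206)
((188 + r(d)) + G)² = ((188 + 15²) + 206)² = ((188 + 225) + 206)² = (413 + 206)² = 619² = 383161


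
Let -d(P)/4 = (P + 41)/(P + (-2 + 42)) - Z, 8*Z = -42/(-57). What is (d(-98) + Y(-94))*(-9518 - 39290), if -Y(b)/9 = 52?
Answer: 12681831448/551 ≈ 2.3016e+7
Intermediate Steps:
Z = 7/76 (Z = (-42/(-57))/8 = (-42*(-1/57))/8 = (1/8)*(14/19) = 7/76 ≈ 0.092105)
Y(b) = -468 (Y(b) = -9*52 = -468)
d(P) = 7/19 - 4*(41 + P)/(40 + P) (d(P) = -4*((P + 41)/(P + (-2 + 42)) - 1*7/76) = -4*((41 + P)/(P + 40) - 7/76) = -4*((41 + P)/(40 + P) - 7/76) = -4*(-7/76 + (41 + P)/(40 + P)) = 7/19 - 4*(41 + P)/(40 + P))
(d(-98) + Y(-94))*(-9518 - 39290) = ((-2836 - 69*(-98))/(19*(40 - 98)) - 468)*(-9518 - 39290) = ((1/19)*(-2836 + 6762)/(-58) - 468)*(-48808) = ((1/19)*(-1/58)*3926 - 468)*(-48808) = (-1963/551 - 468)*(-48808) = -259831/551*(-48808) = 12681831448/551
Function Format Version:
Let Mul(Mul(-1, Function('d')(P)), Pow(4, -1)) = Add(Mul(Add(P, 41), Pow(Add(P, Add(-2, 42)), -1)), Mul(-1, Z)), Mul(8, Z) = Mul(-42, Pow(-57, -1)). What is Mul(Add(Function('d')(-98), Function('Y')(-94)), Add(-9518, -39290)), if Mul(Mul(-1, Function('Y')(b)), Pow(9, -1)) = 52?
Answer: Rational(12681831448, 551) ≈ 2.3016e+7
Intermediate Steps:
Z = Rational(7, 76) (Z = Mul(Rational(1, 8), Mul(-42, Pow(-57, -1))) = Mul(Rational(1, 8), Mul(-42, Rational(-1, 57))) = Mul(Rational(1, 8), Rational(14, 19)) = Rational(7, 76) ≈ 0.092105)
Function('Y')(b) = -468 (Function('Y')(b) = Mul(-9, 52) = -468)
Function('d')(P) = Add(Rational(7, 19), Mul(-4, Pow(Add(40, P), -1), Add(41, P))) (Function('d')(P) = Mul(-4, Add(Mul(Add(P, 41), Pow(Add(P, Add(-2, 42)), -1)), Mul(-1, Rational(7, 76)))) = Mul(-4, Add(Mul(Add(41, P), Pow(Add(P, 40), -1)), Rational(-7, 76))) = Mul(-4, Add(Mul(Add(41, P), Pow(Add(40, P), -1)), Rational(-7, 76))) = Mul(-4, Add(Mul(Pow(Add(40, P), -1), Add(41, P)), Rational(-7, 76))) = Mul(-4, Add(Rational(-7, 76), Mul(Pow(Add(40, P), -1), Add(41, P)))) = Add(Rational(7, 19), Mul(-4, Pow(Add(40, P), -1), Add(41, P))))
Mul(Add(Function('d')(-98), Function('Y')(-94)), Add(-9518, -39290)) = Mul(Add(Mul(Rational(1, 19), Pow(Add(40, -98), -1), Add(-2836, Mul(-69, -98))), -468), Add(-9518, -39290)) = Mul(Add(Mul(Rational(1, 19), Pow(-58, -1), Add(-2836, 6762)), -468), -48808) = Mul(Add(Mul(Rational(1, 19), Rational(-1, 58), 3926), -468), -48808) = Mul(Add(Rational(-1963, 551), -468), -48808) = Mul(Rational(-259831, 551), -48808) = Rational(12681831448, 551)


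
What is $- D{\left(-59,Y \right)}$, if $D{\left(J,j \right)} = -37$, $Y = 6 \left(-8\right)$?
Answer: $37$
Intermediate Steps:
$Y = -48$
$- D{\left(-59,Y \right)} = \left(-1\right) \left(-37\right) = 37$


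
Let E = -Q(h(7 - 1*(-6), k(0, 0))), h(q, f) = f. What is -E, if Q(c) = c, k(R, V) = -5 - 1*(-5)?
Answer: 0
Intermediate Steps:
k(R, V) = 0 (k(R, V) = -5 + 5 = 0)
E = 0 (E = -1*0 = 0)
-E = -1*0 = 0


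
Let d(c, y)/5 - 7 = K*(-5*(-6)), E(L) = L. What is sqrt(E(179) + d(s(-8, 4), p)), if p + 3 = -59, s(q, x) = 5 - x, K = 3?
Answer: 2*sqrt(166) ≈ 25.768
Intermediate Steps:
p = -62 (p = -3 - 59 = -62)
d(c, y) = 485 (d(c, y) = 35 + 5*(3*(-5*(-6))) = 35 + 5*(3*30) = 35 + 5*90 = 35 + 450 = 485)
sqrt(E(179) + d(s(-8, 4), p)) = sqrt(179 + 485) = sqrt(664) = 2*sqrt(166)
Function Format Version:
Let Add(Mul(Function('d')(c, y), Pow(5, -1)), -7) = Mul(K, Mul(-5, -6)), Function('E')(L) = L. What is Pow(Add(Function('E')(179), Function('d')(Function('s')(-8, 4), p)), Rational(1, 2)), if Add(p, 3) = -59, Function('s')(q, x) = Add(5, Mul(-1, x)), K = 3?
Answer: Mul(2, Pow(166, Rational(1, 2))) ≈ 25.768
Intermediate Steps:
p = -62 (p = Add(-3, -59) = -62)
Function('d')(c, y) = 485 (Function('d')(c, y) = Add(35, Mul(5, Mul(3, Mul(-5, -6)))) = Add(35, Mul(5, Mul(3, 30))) = Add(35, Mul(5, 90)) = Add(35, 450) = 485)
Pow(Add(Function('E')(179), Function('d')(Function('s')(-8, 4), p)), Rational(1, 2)) = Pow(Add(179, 485), Rational(1, 2)) = Pow(664, Rational(1, 2)) = Mul(2, Pow(166, Rational(1, 2)))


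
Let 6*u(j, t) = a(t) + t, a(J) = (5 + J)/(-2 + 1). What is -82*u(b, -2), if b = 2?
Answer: 205/3 ≈ 68.333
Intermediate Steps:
a(J) = -5 - J (a(J) = (5 + J)/(-1) = (5 + J)*(-1) = -5 - J)
u(j, t) = -5/6 (u(j, t) = ((-5 - t) + t)/6 = (1/6)*(-5) = -5/6)
-82*u(b, -2) = -82*(-5/6) = 205/3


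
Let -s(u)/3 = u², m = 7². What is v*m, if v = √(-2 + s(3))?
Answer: 49*I*√29 ≈ 263.87*I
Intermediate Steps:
m = 49
s(u) = -3*u²
v = I*√29 (v = √(-2 - 3*3²) = √(-2 - 3*9) = √(-2 - 27) = √(-29) = I*√29 ≈ 5.3852*I)
v*m = (I*√29)*49 = 49*I*√29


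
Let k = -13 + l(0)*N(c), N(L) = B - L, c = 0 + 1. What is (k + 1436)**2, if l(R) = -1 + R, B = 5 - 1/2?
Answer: 8059921/4 ≈ 2.0150e+6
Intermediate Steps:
B = 9/2 (B = 5 - 1*1/2 = 5 - 1/2 = 9/2 ≈ 4.5000)
c = 1
N(L) = 9/2 - L
k = -33/2 (k = -13 + (-1 + 0)*(9/2 - 1*1) = -13 - (9/2 - 1) = -13 - 1*7/2 = -13 - 7/2 = -33/2 ≈ -16.500)
(k + 1436)**2 = (-33/2 + 1436)**2 = (2839/2)**2 = 8059921/4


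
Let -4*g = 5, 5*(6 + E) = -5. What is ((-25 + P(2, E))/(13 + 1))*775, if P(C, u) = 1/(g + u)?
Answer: -642475/462 ≈ -1390.6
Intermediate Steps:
E = -7 (E = -6 + (⅕)*(-5) = -6 - 1 = -7)
g = -5/4 (g = -¼*5 = -5/4 ≈ -1.2500)
P(C, u) = 1/(-5/4 + u)
((-25 + P(2, E))/(13 + 1))*775 = ((-25 + 4/(-5 + 4*(-7)))/(13 + 1))*775 = ((-25 + 4/(-5 - 28))/14)*775 = ((-25 + 4/(-33))*(1/14))*775 = ((-25 + 4*(-1/33))*(1/14))*775 = ((-25 - 4/33)*(1/14))*775 = -829/33*1/14*775 = -829/462*775 = -642475/462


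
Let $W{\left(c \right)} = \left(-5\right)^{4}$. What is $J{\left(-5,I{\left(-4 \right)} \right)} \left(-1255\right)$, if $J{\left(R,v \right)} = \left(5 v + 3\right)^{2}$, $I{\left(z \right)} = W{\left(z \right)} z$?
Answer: $-195999636295$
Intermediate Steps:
$W{\left(c \right)} = 625$
$I{\left(z \right)} = 625 z$
$J{\left(R,v \right)} = \left(3 + 5 v\right)^{2}$
$J{\left(-5,I{\left(-4 \right)} \right)} \left(-1255\right) = \left(3 + 5 \cdot 625 \left(-4\right)\right)^{2} \left(-1255\right) = \left(3 + 5 \left(-2500\right)\right)^{2} \left(-1255\right) = \left(3 - 12500\right)^{2} \left(-1255\right) = \left(-12497\right)^{2} \left(-1255\right) = 156175009 \left(-1255\right) = -195999636295$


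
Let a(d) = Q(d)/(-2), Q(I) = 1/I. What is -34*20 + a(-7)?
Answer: -9519/14 ≈ -679.93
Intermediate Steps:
a(d) = -1/(2*d) (a(d) = 1/(d*(-2)) = -½/d = -1/(2*d))
-34*20 + a(-7) = -34*20 - ½/(-7) = -680 - ½*(-⅐) = -680 + 1/14 = -9519/14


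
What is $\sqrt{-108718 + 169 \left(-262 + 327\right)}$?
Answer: $i \sqrt{97733} \approx 312.62 i$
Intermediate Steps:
$\sqrt{-108718 + 169 \left(-262 + 327\right)} = \sqrt{-108718 + 169 \cdot 65} = \sqrt{-108718 + 10985} = \sqrt{-97733} = i \sqrt{97733}$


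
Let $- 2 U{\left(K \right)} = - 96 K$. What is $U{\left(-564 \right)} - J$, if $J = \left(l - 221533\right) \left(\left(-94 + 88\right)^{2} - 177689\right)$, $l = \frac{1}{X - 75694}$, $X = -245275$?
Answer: $- \frac{12632065311115902}{320969} \approx -3.9356 \cdot 10^{10}$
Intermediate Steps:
$U{\left(K \right)} = 48 K$ ($U{\left(K \right)} = - \frac{\left(-96\right) K}{2} = 48 K$)
$l = - \frac{1}{320969}$ ($l = \frac{1}{-245275 - 75694} = \frac{1}{-320969} = - \frac{1}{320969} \approx -3.1156 \cdot 10^{-6}$)
$J = \frac{12632056621843134}{320969}$ ($J = \left(- \frac{1}{320969} - 221533\right) \left(\left(-94 + 88\right)^{2} - 177689\right) = - \frac{71105225478 \left(\left(-6\right)^{2} - 177689\right)}{320969} = - \frac{71105225478 \left(36 - 177689\right)}{320969} = \left(- \frac{71105225478}{320969}\right) \left(-177653\right) = \frac{12632056621843134}{320969} \approx 3.9356 \cdot 10^{10}$)
$U{\left(-564 \right)} - J = 48 \left(-564\right) - \frac{12632056621843134}{320969} = -27072 - \frac{12632056621843134}{320969} = - \frac{12632065311115902}{320969}$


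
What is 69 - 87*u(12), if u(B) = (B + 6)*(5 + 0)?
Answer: -7761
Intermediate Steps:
u(B) = 30 + 5*B (u(B) = (6 + B)*5 = 30 + 5*B)
69 - 87*u(12) = 69 - 87*(30 + 5*12) = 69 - 87*(30 + 60) = 69 - 87*90 = 69 - 7830 = -7761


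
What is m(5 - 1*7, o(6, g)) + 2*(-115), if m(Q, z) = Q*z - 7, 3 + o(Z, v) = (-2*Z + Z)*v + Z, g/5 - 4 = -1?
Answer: -63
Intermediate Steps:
g = 15 (g = 20 + 5*(-1) = 20 - 5 = 15)
o(Z, v) = -3 + Z - Z*v (o(Z, v) = -3 + ((-2*Z + Z)*v + Z) = -3 + ((-Z)*v + Z) = -3 + (-Z*v + Z) = -3 + (Z - Z*v) = -3 + Z - Z*v)
m(Q, z) = -7 + Q*z
m(5 - 1*7, o(6, g)) + 2*(-115) = (-7 + (5 - 1*7)*(-3 + 6 - 1*6*15)) + 2*(-115) = (-7 + (5 - 7)*(-3 + 6 - 90)) - 230 = (-7 - 2*(-87)) - 230 = (-7 + 174) - 230 = 167 - 230 = -63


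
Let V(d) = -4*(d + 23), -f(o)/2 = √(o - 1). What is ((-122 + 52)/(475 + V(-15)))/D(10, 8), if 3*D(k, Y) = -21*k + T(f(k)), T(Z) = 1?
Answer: 210/92587 ≈ 0.0022681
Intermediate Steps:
f(o) = -2*√(-1 + o) (f(o) = -2*√(o - 1) = -2*√(-1 + o))
V(d) = -92 - 4*d (V(d) = -4*(23 + d) = -92 - 4*d)
D(k, Y) = ⅓ - 7*k (D(k, Y) = (-21*k + 1)/3 = (1 - 21*k)/3 = ⅓ - 7*k)
((-122 + 52)/(475 + V(-15)))/D(10, 8) = ((-122 + 52)/(475 + (-92 - 4*(-15))))/(⅓ - 7*10) = (-70/(475 + (-92 + 60)))/(⅓ - 70) = (-70/(475 - 32))/(-209/3) = -70/443*(-3/209) = 210/92587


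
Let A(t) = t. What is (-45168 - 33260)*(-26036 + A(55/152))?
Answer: 77593075119/38 ≈ 2.0419e+9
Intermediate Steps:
(-45168 - 33260)*(-26036 + A(55/152)) = (-45168 - 33260)*(-26036 + 55/152) = -78428*(-26036 + 55*(1/152)) = -78428*(-26036 + 55/152) = -78428*(-3957417/152) = 77593075119/38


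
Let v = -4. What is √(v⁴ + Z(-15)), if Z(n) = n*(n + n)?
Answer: √706 ≈ 26.571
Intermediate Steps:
Z(n) = 2*n² (Z(n) = n*(2*n) = 2*n²)
√(v⁴ + Z(-15)) = √((-4)⁴ + 2*(-15)²) = √(256 + 2*225) = √(256 + 450) = √706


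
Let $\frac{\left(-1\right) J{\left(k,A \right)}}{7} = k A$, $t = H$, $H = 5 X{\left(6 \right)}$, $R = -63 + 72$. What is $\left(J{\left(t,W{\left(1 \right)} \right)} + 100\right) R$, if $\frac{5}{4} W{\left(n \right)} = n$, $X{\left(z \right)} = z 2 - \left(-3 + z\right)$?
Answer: $-1368$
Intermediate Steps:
$R = 9$
$X{\left(z \right)} = 3 + z$ ($X{\left(z \right)} = 2 z - \left(-3 + z\right) = 3 + z$)
$H = 45$ ($H = 5 \left(3 + 6\right) = 5 \cdot 9 = 45$)
$W{\left(n \right)} = \frac{4 n}{5}$
$t = 45$
$J{\left(k,A \right)} = - 7 A k$ ($J{\left(k,A \right)} = - 7 k A = - 7 A k$)
$\left(J{\left(t,W{\left(1 \right)} \right)} + 100\right) R = \left(\left(-7\right) \frac{4}{5} \cdot 1 \cdot 45 + 100\right) 9 = \left(\left(-7\right) \frac{4}{5} \cdot 45 + 100\right) 9 = \left(-252 + 100\right) 9 = \left(-152\right) 9 = -1368$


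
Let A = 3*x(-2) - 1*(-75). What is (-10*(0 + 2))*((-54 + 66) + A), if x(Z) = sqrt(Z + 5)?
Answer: -1740 - 60*sqrt(3) ≈ -1843.9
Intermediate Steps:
x(Z) = sqrt(5 + Z)
A = 75 + 3*sqrt(3) (A = 3*sqrt(5 - 2) - 1*(-75) = 3*sqrt(3) + 75 = 75 + 3*sqrt(3) ≈ 80.196)
(-10*(0 + 2))*((-54 + 66) + A) = (-10*(0 + 2))*((-54 + 66) + (75 + 3*sqrt(3))) = (-10*2)*(12 + (75 + 3*sqrt(3))) = (-10*2)*(87 + 3*sqrt(3)) = -20*(87 + 3*sqrt(3)) = -1740 - 60*sqrt(3)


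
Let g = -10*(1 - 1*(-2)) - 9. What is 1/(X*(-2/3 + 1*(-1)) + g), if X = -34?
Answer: 3/53 ≈ 0.056604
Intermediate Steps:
g = -39 (g = -10*(1 + 2) - 9 = -10*3 - 9 = -30 - 9 = -39)
1/(X*(-2/3 + 1*(-1)) + g) = 1/(-34*(-2/3 + 1*(-1)) - 39) = 1/(-34*(-2*⅓ - 1) - 39) = 1/(-34*(-⅔ - 1) - 39) = 1/(-34*(-5/3) - 39) = 1/(170/3 - 39) = 1/(53/3) = 3/53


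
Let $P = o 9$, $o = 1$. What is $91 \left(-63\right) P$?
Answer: $-51597$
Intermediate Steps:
$P = 9$ ($P = 1 \cdot 9 = 9$)
$91 \left(-63\right) P = 91 \left(-63\right) 9 = \left(-5733\right) 9 = -51597$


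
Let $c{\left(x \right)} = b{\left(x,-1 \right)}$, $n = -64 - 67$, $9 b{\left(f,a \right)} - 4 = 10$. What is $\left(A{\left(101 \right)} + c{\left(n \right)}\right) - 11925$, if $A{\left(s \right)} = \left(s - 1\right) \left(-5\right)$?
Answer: $- \frac{111811}{9} \approx -12423.0$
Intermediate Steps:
$b{\left(f,a \right)} = \frac{14}{9}$ ($b{\left(f,a \right)} = \frac{4}{9} + \frac{1}{9} \cdot 10 = \frac{4}{9} + \frac{10}{9} = \frac{14}{9}$)
$n = -131$ ($n = -64 - 67 = -131$)
$c{\left(x \right)} = \frac{14}{9}$
$A{\left(s \right)} = 5 - 5 s$ ($A{\left(s \right)} = \left(-1 + s\right) \left(-5\right) = 5 - 5 s$)
$\left(A{\left(101 \right)} + c{\left(n \right)}\right) - 11925 = \left(\left(5 - 505\right) + \frac{14}{9}\right) - 11925 = \left(-500 + \frac{14}{9}\right) - 11925 = - \frac{4486}{9} - 11925 = - \frac{111811}{9}$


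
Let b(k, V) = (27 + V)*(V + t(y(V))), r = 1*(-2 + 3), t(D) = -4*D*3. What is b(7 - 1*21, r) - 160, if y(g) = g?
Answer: -468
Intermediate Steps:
t(D) = -12*D
r = 1 (r = 1*1 = 1)
b(k, V) = -11*V*(27 + V) (b(k, V) = (27 + V)*(V - 12*V) = (27 + V)*(-11*V) = -11*V*(27 + V))
b(7 - 1*21, r) - 160 = 11*1*(-27 - 1*1) - 160 = 11*1*(-27 - 1) - 160 = 11*1*(-28) - 160 = -308 - 160 = -468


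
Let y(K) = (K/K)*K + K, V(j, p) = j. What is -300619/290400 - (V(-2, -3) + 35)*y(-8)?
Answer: 13911871/26400 ≈ 526.96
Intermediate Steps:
y(K) = 2*K (y(K) = 1*K + K = K + K = 2*K)
-300619/290400 - (V(-2, -3) + 35)*y(-8) = -300619/290400 - (-2 + 35)*2*(-8) = -300619*1/290400 - 33*(-16) = -27329/26400 - 1*(-528) = -27329/26400 + 528 = 13911871/26400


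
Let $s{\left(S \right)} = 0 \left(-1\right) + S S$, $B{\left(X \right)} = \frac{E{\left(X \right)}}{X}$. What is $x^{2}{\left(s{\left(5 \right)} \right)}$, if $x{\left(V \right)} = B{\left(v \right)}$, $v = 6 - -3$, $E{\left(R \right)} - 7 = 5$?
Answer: $\frac{16}{9} \approx 1.7778$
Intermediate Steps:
$E{\left(R \right)} = 12$ ($E{\left(R \right)} = 7 + 5 = 12$)
$v = 9$ ($v = 6 + 3 = 9$)
$B{\left(X \right)} = \frac{12}{X}$
$s{\left(S \right)} = S^{2}$ ($s{\left(S \right)} = 0 + S^{2} = S^{2}$)
$x{\left(V \right)} = \frac{4}{3}$ ($x{\left(V \right)} = \frac{12}{9} = 12 \cdot \frac{1}{9} = \frac{4}{3}$)
$x^{2}{\left(s{\left(5 \right)} \right)} = \left(\frac{4}{3}\right)^{2} = \frac{16}{9}$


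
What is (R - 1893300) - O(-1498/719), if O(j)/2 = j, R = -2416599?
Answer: -3098814385/719 ≈ -4.3099e+6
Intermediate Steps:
O(j) = 2*j
(R - 1893300) - O(-1498/719) = (-2416599 - 1893300) - 2*(-1498/719) = -4309899 - 2*(-1498*1/719) = -4309899 - 2*(-1498)/719 = -4309899 - 1*(-2996/719) = -4309899 + 2996/719 = -3098814385/719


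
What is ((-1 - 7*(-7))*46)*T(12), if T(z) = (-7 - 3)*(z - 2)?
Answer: -220800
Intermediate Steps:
T(z) = 20 - 10*z (T(z) = -10*(-2 + z) = 20 - 10*z)
((-1 - 7*(-7))*46)*T(12) = ((-1 - 7*(-7))*46)*(20 - 10*12) = ((-1 + 49)*46)*(20 - 120) = (48*46)*(-100) = 2208*(-100) = -220800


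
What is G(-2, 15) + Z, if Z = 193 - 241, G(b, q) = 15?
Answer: -33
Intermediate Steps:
Z = -48
G(-2, 15) + Z = 15 - 48 = -33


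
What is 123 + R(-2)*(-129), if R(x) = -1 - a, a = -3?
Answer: -135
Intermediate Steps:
R(x) = 2 (R(x) = -1 - 1*(-3) = -1 + 3 = 2)
123 + R(-2)*(-129) = 123 + 2*(-129) = 123 - 258 = -135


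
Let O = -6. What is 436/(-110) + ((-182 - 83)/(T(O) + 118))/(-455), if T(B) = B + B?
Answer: -39621/10010 ≈ -3.9581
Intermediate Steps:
T(B) = 2*B
436/(-110) + ((-182 - 83)/(T(O) + 118))/(-455) = 436/(-110) + ((-182 - 83)/(2*(-6) + 118))/(-455) = 436*(-1/110) - 265/(-12 + 118)*(-1/455) = -218/55 - 265/106*(-1/455) = -218/55 - 265*1/106*(-1/455) = -218/55 - 5/2*(-1/455) = -218/55 + 1/182 = -39621/10010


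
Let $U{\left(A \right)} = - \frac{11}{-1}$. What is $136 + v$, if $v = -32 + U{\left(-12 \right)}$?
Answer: $115$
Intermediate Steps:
$U{\left(A \right)} = 11$ ($U{\left(A \right)} = \left(-11\right) \left(-1\right) = 11$)
$v = -21$ ($v = -32 + 11 = -21$)
$136 + v = 136 - 21 = 115$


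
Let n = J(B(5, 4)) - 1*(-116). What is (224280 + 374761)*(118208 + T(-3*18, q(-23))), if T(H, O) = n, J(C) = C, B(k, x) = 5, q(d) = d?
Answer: 70883922489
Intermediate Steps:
n = 121 (n = 5 - 1*(-116) = 5 + 116 = 121)
T(H, O) = 121
(224280 + 374761)*(118208 + T(-3*18, q(-23))) = (224280 + 374761)*(118208 + 121) = 599041*118329 = 70883922489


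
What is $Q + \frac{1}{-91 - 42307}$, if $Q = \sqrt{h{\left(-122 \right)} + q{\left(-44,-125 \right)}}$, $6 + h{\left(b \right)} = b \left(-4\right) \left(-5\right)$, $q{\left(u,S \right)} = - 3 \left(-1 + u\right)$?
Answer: $- \frac{1}{42398} + i \sqrt{2311} \approx -2.3586 \cdot 10^{-5} + 48.073 i$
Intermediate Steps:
$q{\left(u,S \right)} = 3 - 3 u$
$h{\left(b \right)} = -6 + 20 b$ ($h{\left(b \right)} = -6 + b \left(-4\right) \left(-5\right) = -6 + - 4 b \left(-5\right) = -6 + 20 b$)
$Q = i \sqrt{2311}$ ($Q = \sqrt{\left(-6 + 20 \left(-122\right)\right) + \left(3 - -132\right)} = \sqrt{\left(-6 - 2440\right) + \left(3 + 132\right)} = \sqrt{-2446 + 135} = \sqrt{-2311} = i \sqrt{2311} \approx 48.073 i$)
$Q + \frac{1}{-91 - 42307} = i \sqrt{2311} + \frac{1}{-91 - 42307} = i \sqrt{2311} + \frac{1}{-42398} = i \sqrt{2311} - \frac{1}{42398} = - \frac{1}{42398} + i \sqrt{2311}$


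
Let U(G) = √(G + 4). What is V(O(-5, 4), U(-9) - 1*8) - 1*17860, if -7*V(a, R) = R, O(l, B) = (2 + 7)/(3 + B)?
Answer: -125012/7 - I*√5/7 ≈ -17859.0 - 0.31944*I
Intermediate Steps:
U(G) = √(4 + G)
O(l, B) = 9/(3 + B)
V(a, R) = -R/7
V(O(-5, 4), U(-9) - 1*8) - 1*17860 = -(√(4 - 9) - 1*8)/7 - 1*17860 = -(√(-5) - 8)/7 - 17860 = -(I*√5 - 8)/7 - 17860 = -(-8 + I*√5)/7 - 17860 = (8/7 - I*√5/7) - 17860 = -125012/7 - I*√5/7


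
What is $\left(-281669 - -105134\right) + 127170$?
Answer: $-49365$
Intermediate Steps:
$\left(-281669 - -105134\right) + 127170 = \left(-281669 + \left(-26411 + 131545\right)\right) + 127170 = \left(-281669 + 105134\right) + 127170 = -176535 + 127170 = -49365$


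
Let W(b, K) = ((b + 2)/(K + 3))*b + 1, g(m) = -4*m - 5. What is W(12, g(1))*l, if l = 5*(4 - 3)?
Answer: -135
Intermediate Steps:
g(m) = -5 - 4*m
W(b, K) = 1 + b*(2 + b)/(3 + K) (W(b, K) = ((2 + b)/(3 + K))*b + 1 = b*(2 + b)/(3 + K) + 1 = 1 + b*(2 + b)/(3 + K))
l = 5 (l = 5*1 = 5)
W(12, g(1))*l = ((3 + (-5 - 4*1) + 12² + 2*12)/(3 + (-5 - 4*1)))*5 = ((3 + (-5 - 4) + 144 + 24)/(3 + (-5 - 4)))*5 = ((3 - 9 + 144 + 24)/(3 - 9))*5 = (162/(-6))*5 = -⅙*162*5 = -27*5 = -135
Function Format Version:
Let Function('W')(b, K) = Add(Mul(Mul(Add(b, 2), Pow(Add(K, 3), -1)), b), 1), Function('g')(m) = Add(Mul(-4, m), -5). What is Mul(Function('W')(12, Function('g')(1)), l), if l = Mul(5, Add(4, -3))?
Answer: -135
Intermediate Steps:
Function('g')(m) = Add(-5, Mul(-4, m))
Function('W')(b, K) = Add(1, Mul(b, Pow(Add(3, K), -1), Add(2, b))) (Function('W')(b, K) = Add(Mul(Mul(Add(2, b), Pow(Add(3, K), -1)), b), 1) = Add(Mul(Mul(Pow(Add(3, K), -1), Add(2, b)), b), 1) = Add(Mul(b, Pow(Add(3, K), -1), Add(2, b)), 1) = Add(1, Mul(b, Pow(Add(3, K), -1), Add(2, b))))
l = 5 (l = Mul(5, 1) = 5)
Mul(Function('W')(12, Function('g')(1)), l) = Mul(Mul(Pow(Add(3, Add(-5, Mul(-4, 1))), -1), Add(3, Add(-5, Mul(-4, 1)), Pow(12, 2), Mul(2, 12))), 5) = Mul(Mul(Pow(Add(3, Add(-5, -4)), -1), Add(3, Add(-5, -4), 144, 24)), 5) = Mul(Mul(Pow(Add(3, -9), -1), Add(3, -9, 144, 24)), 5) = Mul(Mul(Pow(-6, -1), 162), 5) = Mul(Mul(Rational(-1, 6), 162), 5) = Mul(-27, 5) = -135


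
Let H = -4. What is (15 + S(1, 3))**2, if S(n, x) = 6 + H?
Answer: 289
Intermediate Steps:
S(n, x) = 2 (S(n, x) = 6 - 4 = 2)
(15 + S(1, 3))**2 = (15 + 2)**2 = 17**2 = 289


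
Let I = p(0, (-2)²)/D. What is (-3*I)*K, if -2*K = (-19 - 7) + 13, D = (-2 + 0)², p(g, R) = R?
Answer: -39/2 ≈ -19.500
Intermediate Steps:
D = 4 (D = (-2)² = 4)
I = 1 (I = (-2)²/4 = 4*(¼) = 1)
K = 13/2 (K = -((-19 - 7) + 13)/2 = -(-26 + 13)/2 = -½*(-13) = 13/2 ≈ 6.5000)
(-3*I)*K = -3*1*(13/2) = -3*13/2 = -39/2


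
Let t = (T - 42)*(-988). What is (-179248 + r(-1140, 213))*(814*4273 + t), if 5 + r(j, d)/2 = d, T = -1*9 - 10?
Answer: -632795243680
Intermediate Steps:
T = -19 (T = -9 - 10 = -19)
r(j, d) = -10 + 2*d
t = 60268 (t = (-19 - 42)*(-988) = -61*(-988) = 60268)
(-179248 + r(-1140, 213))*(814*4273 + t) = (-179248 + (-10 + 2*213))*(814*4273 + 60268) = (-179248 + (-10 + 426))*(3478222 + 60268) = (-179248 + 416)*3538490 = -178832*3538490 = -632795243680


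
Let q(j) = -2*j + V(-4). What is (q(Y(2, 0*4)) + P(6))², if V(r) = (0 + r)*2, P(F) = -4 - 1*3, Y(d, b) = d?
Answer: 361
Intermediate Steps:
P(F) = -7 (P(F) = -4 - 3 = -7)
V(r) = 2*r (V(r) = r*2 = 2*r)
q(j) = -8 - 2*j (q(j) = -2*j + 2*(-4) = -2*j - 8 = -8 - 2*j)
(q(Y(2, 0*4)) + P(6))² = ((-8 - 2*2) - 7)² = ((-8 - 4) - 7)² = (-12 - 7)² = (-19)² = 361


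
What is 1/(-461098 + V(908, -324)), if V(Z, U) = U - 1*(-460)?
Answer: -1/460962 ≈ -2.1694e-6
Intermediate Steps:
V(Z, U) = 460 + U (V(Z, U) = U + 460 = 460 + U)
1/(-461098 + V(908, -324)) = 1/(-461098 + (460 - 324)) = 1/(-461098 + 136) = 1/(-460962) = -1/460962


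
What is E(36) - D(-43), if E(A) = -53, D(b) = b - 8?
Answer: -2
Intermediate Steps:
D(b) = -8 + b
E(36) - D(-43) = -53 - (-8 - 43) = -53 - 1*(-51) = -53 + 51 = -2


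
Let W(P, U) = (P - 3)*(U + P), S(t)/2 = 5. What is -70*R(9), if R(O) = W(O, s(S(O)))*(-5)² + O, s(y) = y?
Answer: -200130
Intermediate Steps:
S(t) = 10 (S(t) = 2*5 = 10)
W(P, U) = (-3 + P)*(P + U)
R(O) = -750 + 25*O² + 176*O (R(O) = (O² - 3*O - 3*10 + O*10)*(-5)² + O = (O² - 3*O - 30 + 10*O)*25 + O = (-30 + O² + 7*O)*25 + O = (-750 + 25*O² + 175*O) + O = -750 + 25*O² + 176*O)
-70*R(9) = -70*(-750 + 25*9² + 176*9) = -70*(-750 + 25*81 + 1584) = -70*(-750 + 2025 + 1584) = -70*2859 = -200130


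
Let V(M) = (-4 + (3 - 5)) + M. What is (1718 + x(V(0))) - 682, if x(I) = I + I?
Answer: 1024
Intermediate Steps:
V(M) = -6 + M (V(M) = (-4 - 2) + M = -6 + M)
x(I) = 2*I
(1718 + x(V(0))) - 682 = (1718 + 2*(-6 + 0)) - 682 = (1718 + 2*(-6)) - 682 = (1718 - 12) - 682 = 1706 - 682 = 1024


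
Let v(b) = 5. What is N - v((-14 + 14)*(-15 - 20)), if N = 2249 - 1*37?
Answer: 2207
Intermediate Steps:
N = 2212 (N = 2249 - 37 = 2212)
N - v((-14 + 14)*(-15 - 20)) = 2212 - 1*5 = 2212 - 5 = 2207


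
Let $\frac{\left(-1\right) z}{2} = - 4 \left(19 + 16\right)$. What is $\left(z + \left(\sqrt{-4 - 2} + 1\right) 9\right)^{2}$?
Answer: $83035 + 5202 i \sqrt{6} \approx 83035.0 + 12742.0 i$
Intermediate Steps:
$z = 280$ ($z = - 2 \left(- 4 \left(19 + 16\right)\right) = - 2 \left(\left(-4\right) 35\right) = \left(-2\right) \left(-140\right) = 280$)
$\left(z + \left(\sqrt{-4 - 2} + 1\right) 9\right)^{2} = \left(280 + \left(\sqrt{-4 - 2} + 1\right) 9\right)^{2} = \left(280 + \left(\sqrt{-6} + 1\right) 9\right)^{2} = \left(280 + \left(i \sqrt{6} + 1\right) 9\right)^{2} = \left(280 + \left(1 + i \sqrt{6}\right) 9\right)^{2} = \left(280 + \left(9 + 9 i \sqrt{6}\right)\right)^{2} = \left(289 + 9 i \sqrt{6}\right)^{2}$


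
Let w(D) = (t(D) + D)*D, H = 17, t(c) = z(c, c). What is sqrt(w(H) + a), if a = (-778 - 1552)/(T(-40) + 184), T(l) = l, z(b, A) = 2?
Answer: sqrt(44182)/12 ≈ 17.516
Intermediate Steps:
t(c) = 2
w(D) = D*(2 + D) (w(D) = (2 + D)*D = D*(2 + D))
a = -1165/72 (a = (-778 - 1552)/(-40 + 184) = -2330/144 = -2330*1/144 = -1165/72 ≈ -16.181)
sqrt(w(H) + a) = sqrt(17*(2 + 17) - 1165/72) = sqrt(17*19 - 1165/72) = sqrt(323 - 1165/72) = sqrt(22091/72) = sqrt(44182)/12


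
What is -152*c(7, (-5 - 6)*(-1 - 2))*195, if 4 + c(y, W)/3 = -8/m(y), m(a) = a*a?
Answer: 18139680/49 ≈ 3.7020e+5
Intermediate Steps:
m(a) = a²
c(y, W) = -12 - 24/y² (c(y, W) = -12 + 3*(-8/y²) = -12 - 24/y²)
-152*c(7, (-5 - 6)*(-1 - 2))*195 = -152*(-12 - 24/7²)*195 = -152*(-12 - 24*1/49)*195 = -152*(-12 - 24/49)*195 = -152*(-612/49)*195 = (93024/49)*195 = 18139680/49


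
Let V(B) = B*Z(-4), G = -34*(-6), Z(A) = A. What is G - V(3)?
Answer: 216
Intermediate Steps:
G = 204
V(B) = -4*B (V(B) = B*(-4) = -4*B)
G - V(3) = 204 - (-4)*3 = 204 - 1*(-12) = 204 + 12 = 216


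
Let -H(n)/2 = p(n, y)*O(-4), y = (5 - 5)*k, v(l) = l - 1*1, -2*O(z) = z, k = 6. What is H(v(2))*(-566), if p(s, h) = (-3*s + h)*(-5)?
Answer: 33960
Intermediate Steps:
O(z) = -z/2
v(l) = -1 + l (v(l) = l - 1 = -1 + l)
y = 0 (y = (5 - 5)*6 = 0*6 = 0)
p(s, h) = -5*h + 15*s (p(s, h) = (h - 3*s)*(-5) = -5*h + 15*s)
H(n) = -60*n (H(n) = -2*(-5*0 + 15*n)*(-1/2*(-4)) = -2*(0 + 15*n)*2 = -2*15*n*2 = -60*n)
H(v(2))*(-566) = -60*(-1 + 2)*(-566) = -60*1*(-566) = -60*(-566) = 33960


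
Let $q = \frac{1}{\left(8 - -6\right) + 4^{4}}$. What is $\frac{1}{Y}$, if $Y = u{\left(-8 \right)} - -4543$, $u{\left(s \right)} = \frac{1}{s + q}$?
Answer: $\frac{2159}{9808067} \approx 0.00022012$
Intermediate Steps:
$q = \frac{1}{270}$ ($q = \frac{1}{\left(8 + 6\right) + 256} = \frac{1}{14 + 256} = \frac{1}{270} \approx 0.0037037$)
$u{\left(s \right)} = \frac{1}{\frac{1}{270} + s}$ ($u{\left(s \right)} = \frac{1}{s + \frac{1}{270}} = \frac{1}{\frac{1}{270} + s}$)
$Y = \frac{9808067}{2159}$ ($Y = \frac{270}{1 + 270 \left(-8\right)} - -4543 = \frac{270}{1 - 2160} + 4543 = \frac{270}{-2159} + 4543 = 270 \left(- \frac{1}{2159}\right) + 4543 = - \frac{270}{2159} + 4543 = \frac{9808067}{2159} \approx 4542.9$)
$\frac{1}{Y} = \frac{1}{\frac{9808067}{2159}} = \frac{2159}{9808067}$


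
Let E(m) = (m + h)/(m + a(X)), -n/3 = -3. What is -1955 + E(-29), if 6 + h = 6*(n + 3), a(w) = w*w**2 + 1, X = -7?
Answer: -725342/371 ≈ -1955.1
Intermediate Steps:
n = 9 (n = -3*(-3) = 9)
a(w) = 1 + w**3 (a(w) = w**3 + 1 = 1 + w**3)
h = 66 (h = -6 + 6*(9 + 3) = -6 + 6*12 = -6 + 72 = 66)
E(m) = (66 + m)/(-342 + m) (E(m) = (m + 66)/(m + (1 + (-7)**3)) = (66 + m)/(m + (1 - 343)) = (66 + m)/(m - 342) = (66 + m)/(-342 + m))
-1955 + E(-29) = -1955 + (66 - 29)/(-342 - 29) = -1955 + 37/(-371) = -1955 - 1/371*37 = -1955 - 37/371 = -725342/371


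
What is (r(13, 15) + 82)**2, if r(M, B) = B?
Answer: 9409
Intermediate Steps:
(r(13, 15) + 82)**2 = (15 + 82)**2 = 97**2 = 9409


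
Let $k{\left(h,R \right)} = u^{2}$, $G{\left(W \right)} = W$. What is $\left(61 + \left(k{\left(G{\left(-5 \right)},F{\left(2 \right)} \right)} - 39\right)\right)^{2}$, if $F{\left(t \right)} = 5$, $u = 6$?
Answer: $3364$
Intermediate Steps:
$k{\left(h,R \right)} = 36$ ($k{\left(h,R \right)} = 6^{2} = 36$)
$\left(61 + \left(k{\left(G{\left(-5 \right)},F{\left(2 \right)} \right)} - 39\right)\right)^{2} = \left(61 + \left(36 - 39\right)\right)^{2} = \left(61 - 3\right)^{2} = 58^{2} = 3364$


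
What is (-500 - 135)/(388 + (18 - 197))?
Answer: -635/209 ≈ -3.0383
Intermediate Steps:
(-500 - 135)/(388 + (18 - 197)) = -635/(388 - 179) = -635/209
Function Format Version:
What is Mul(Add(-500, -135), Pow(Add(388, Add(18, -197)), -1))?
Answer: Rational(-635, 209) ≈ -3.0383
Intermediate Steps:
Mul(Add(-500, -135), Pow(Add(388, Add(18, -197)), -1)) = Mul(-635, Pow(Add(388, -179), -1)) = Mul(-635, Pow(209, -1)) = Mul(-635, Rational(1, 209)) = Rational(-635, 209)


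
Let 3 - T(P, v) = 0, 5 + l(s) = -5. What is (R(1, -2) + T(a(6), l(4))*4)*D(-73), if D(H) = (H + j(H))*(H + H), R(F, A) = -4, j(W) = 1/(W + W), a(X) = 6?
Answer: 85272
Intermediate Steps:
l(s) = -10 (l(s) = -5 - 5 = -10)
j(W) = 1/(2*W)
T(P, v) = 3 (T(P, v) = 3 - 1*0 = 3 + 0 = 3)
D(H) = 2*H*(H + 1/(2*H)) (D(H) = (H + 1/(2*H))*(H + H) = (H + 1/(2*H))*(2*H) = 2*H*(H + 1/(2*H)))
(R(1, -2) + T(a(6), l(4))*4)*D(-73) = (-4 + 3*4)*(1 + 2*(-73)**2) = (-4 + 12)*(1 + 2*5329) = 8*(1 + 10658) = 8*10659 = 85272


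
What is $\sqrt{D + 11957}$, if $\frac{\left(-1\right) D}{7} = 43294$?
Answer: $i \sqrt{291101} \approx 539.54 i$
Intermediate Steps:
$D = -303058$ ($D = \left(-7\right) 43294 = -303058$)
$\sqrt{D + 11957} = \sqrt{-303058 + 11957} = \sqrt{-291101} = i \sqrt{291101}$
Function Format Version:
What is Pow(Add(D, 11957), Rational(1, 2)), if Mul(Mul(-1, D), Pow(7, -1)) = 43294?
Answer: Mul(I, Pow(291101, Rational(1, 2))) ≈ Mul(539.54, I)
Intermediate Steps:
D = -303058 (D = Mul(-7, 43294) = -303058)
Pow(Add(D, 11957), Rational(1, 2)) = Pow(Add(-303058, 11957), Rational(1, 2)) = Pow(-291101, Rational(1, 2)) = Mul(I, Pow(291101, Rational(1, 2)))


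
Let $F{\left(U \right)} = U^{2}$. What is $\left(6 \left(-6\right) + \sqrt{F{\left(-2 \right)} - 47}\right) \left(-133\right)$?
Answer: $4788 - 133 i \sqrt{43} \approx 4788.0 - 872.14 i$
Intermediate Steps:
$\left(6 \left(-6\right) + \sqrt{F{\left(-2 \right)} - 47}\right) \left(-133\right) = \left(6 \left(-6\right) + \sqrt{\left(-2\right)^{2} - 47}\right) \left(-133\right) = \left(-36 + \sqrt{4 - 47}\right) \left(-133\right) = \left(-36 + \sqrt{-43}\right) \left(-133\right) = \left(-36 + i \sqrt{43}\right) \left(-133\right) = 4788 - 133 i \sqrt{43}$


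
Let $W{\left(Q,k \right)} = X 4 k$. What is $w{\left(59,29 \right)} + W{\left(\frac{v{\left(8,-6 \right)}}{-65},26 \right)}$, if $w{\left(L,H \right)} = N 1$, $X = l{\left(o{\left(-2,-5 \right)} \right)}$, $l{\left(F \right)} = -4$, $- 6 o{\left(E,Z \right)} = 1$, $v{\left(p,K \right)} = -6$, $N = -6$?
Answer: $-422$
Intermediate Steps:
$o{\left(E,Z \right)} = - \frac{1}{6}$ ($o{\left(E,Z \right)} = \left(- \frac{1}{6}\right) 1 = - \frac{1}{6}$)
$X = -4$
$W{\left(Q,k \right)} = - 16 k$ ($W{\left(Q,k \right)} = \left(-4\right) 4 k = - 16 k$)
$w{\left(L,H \right)} = -6$ ($w{\left(L,H \right)} = \left(-6\right) 1 = -6$)
$w{\left(59,29 \right)} + W{\left(\frac{v{\left(8,-6 \right)}}{-65},26 \right)} = -6 - 416 = -422$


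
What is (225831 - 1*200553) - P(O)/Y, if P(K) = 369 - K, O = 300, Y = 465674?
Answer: 11771307303/465674 ≈ 25278.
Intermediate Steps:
(225831 - 1*200553) - P(O)/Y = (225831 - 1*200553) - (369 - 1*300)/465674 = (225831 - 200553) - (369 - 300)/465674 = 25278 - 69/465674 = 11771307303/465674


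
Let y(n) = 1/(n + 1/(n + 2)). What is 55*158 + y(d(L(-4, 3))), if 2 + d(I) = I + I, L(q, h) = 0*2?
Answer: 8690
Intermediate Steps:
L(q, h) = 0
d(I) = -2 + 2*I (d(I) = -2 + (I + I) = -2 + 2*I)
y(n) = 1/(n + 1/(2 + n))
55*158 + y(d(L(-4, 3))) = 55*158 + (2 + (-2 + 2*0))/(1 + (-2 + 2*0)² + 2*(-2 + 2*0)) = 8690 + (2 + (-2 + 0))/(1 + (-2 + 0)² + 2*(-2 + 0)) = 8690 + (2 - 2)/(1 + (-2)² + 2*(-2)) = 8690 + 0/(1 + 4 - 4) = 8690 + 0/1 = 8690 + 1*0 = 8690 + 0 = 8690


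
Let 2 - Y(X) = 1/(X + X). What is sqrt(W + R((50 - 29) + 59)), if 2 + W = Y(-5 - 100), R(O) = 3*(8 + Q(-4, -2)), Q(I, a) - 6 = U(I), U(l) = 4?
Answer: sqrt(2381610)/210 ≈ 7.3488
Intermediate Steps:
Q(I, a) = 10 (Q(I, a) = 6 + 4 = 10)
R(O) = 54 (R(O) = 3*(8 + 10) = 3*18 = 54)
Y(X) = 2 - 1/(2*X) (Y(X) = 2 - 1/(X + X) = 2 - 1/(2*X))
W = 1/210 (W = -2 + (2 - 1/(2*(-5 - 100))) = -2 + (2 - 1/2/(-105)) = -2 + (2 - 1/2*(-1/105)) = -2 + (2 + 1/210) = -2 + 421/210 = 1/210 ≈ 0.0047619)
sqrt(W + R((50 - 29) + 59)) = sqrt(1/210 + 54) = sqrt(11341/210) = sqrt(2381610)/210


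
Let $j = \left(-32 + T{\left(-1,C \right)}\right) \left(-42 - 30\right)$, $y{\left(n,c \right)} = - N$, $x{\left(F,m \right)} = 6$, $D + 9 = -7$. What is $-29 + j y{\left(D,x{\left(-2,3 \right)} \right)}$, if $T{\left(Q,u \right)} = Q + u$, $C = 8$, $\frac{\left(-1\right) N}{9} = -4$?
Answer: $-64829$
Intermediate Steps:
$D = -16$ ($D = -9 - 7 = -16$)
$N = 36$ ($N = \left(-9\right) \left(-4\right) = 36$)
$y{\left(n,c \right)} = -36$ ($y{\left(n,c \right)} = \left(-1\right) 36 = -36$)
$j = 1800$ ($j = \left(-32 + \left(-1 + 8\right)\right) \left(-42 - 30\right) = \left(-32 + 7\right) \left(-72\right) = \left(-25\right) \left(-72\right) = 1800$)
$-29 + j y{\left(D,x{\left(-2,3 \right)} \right)} = -29 + 1800 \left(-36\right) = -29 - 64800 = -64829$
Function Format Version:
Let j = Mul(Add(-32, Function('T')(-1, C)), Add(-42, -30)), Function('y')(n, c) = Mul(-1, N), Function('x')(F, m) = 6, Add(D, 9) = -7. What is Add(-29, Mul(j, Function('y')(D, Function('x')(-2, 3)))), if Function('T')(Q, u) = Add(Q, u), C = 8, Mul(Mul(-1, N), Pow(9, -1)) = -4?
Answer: -64829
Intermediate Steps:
D = -16 (D = Add(-9, -7) = -16)
N = 36 (N = Mul(-9, -4) = 36)
Function('y')(n, c) = -36 (Function('y')(n, c) = Mul(-1, 36) = -36)
j = 1800 (j = Mul(Add(-32, Add(-1, 8)), Add(-42, -30)) = Mul(Add(-32, 7), -72) = Mul(-25, -72) = 1800)
Add(-29, Mul(j, Function('y')(D, Function('x')(-2, 3)))) = Add(-29, Mul(1800, -36)) = Add(-29, -64800) = -64829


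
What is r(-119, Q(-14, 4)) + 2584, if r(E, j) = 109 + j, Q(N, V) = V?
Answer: 2697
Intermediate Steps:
r(-119, Q(-14, 4)) + 2584 = (109 + 4) + 2584 = 113 + 2584 = 2697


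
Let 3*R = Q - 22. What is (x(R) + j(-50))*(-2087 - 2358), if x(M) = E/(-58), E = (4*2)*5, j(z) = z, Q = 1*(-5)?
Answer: 6534150/29 ≈ 2.2532e+5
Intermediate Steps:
Q = -5
R = -9 (R = (-5 - 22)/3 = (1/3)*(-27) = -9)
E = 40 (E = 8*5 = 40)
x(M) = -20/29 (x(M) = 40/(-58) = 40*(-1/58) = -20/29)
(x(R) + j(-50))*(-2087 - 2358) = (-20/29 - 50)*(-2087 - 2358) = -1470/29*(-4445) = 6534150/29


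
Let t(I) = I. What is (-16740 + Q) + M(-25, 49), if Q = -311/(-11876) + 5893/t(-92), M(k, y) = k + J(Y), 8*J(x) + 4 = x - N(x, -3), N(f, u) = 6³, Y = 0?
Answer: -2302163477/136574 ≈ -16857.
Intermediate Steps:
N(f, u) = 216
J(x) = -55/2 + x/8 (J(x) = -½ + (x - 1*216)/8 = -½ + (x - 216)/8 = -½ + (-216 + x)/8 = -½ + (-27 + x/8) = -55/2 + x/8)
M(k, y) = -55/2 + k (M(k, y) = k + (-55/2 + (⅛)*0) = k + (-55/2 + 0) = k - 55/2 = -55/2 + k)
Q = -4372291/68287 (Q = -311/(-11876) + 5893/(-92) = -311*(-1/11876) + 5893*(-1/92) = 311/11876 - 5893/92 = -4372291/68287 ≈ -64.028)
(-16740 + Q) + M(-25, 49) = (-16740 - 4372291/68287) + (-55/2 - 25) = -1147496671/68287 - 105/2 = -2302163477/136574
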